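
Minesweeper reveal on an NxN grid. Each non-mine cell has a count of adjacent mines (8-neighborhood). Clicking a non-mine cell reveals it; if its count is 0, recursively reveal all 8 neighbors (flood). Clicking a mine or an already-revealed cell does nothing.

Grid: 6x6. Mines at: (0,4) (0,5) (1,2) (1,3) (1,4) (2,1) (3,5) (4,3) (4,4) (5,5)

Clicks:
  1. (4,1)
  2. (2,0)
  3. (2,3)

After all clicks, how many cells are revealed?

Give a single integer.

Click 1 (4,1) count=0: revealed 9 new [(3,0) (3,1) (3,2) (4,0) (4,1) (4,2) (5,0) (5,1) (5,2)] -> total=9
Click 2 (2,0) count=1: revealed 1 new [(2,0)] -> total=10
Click 3 (2,3) count=3: revealed 1 new [(2,3)] -> total=11

Answer: 11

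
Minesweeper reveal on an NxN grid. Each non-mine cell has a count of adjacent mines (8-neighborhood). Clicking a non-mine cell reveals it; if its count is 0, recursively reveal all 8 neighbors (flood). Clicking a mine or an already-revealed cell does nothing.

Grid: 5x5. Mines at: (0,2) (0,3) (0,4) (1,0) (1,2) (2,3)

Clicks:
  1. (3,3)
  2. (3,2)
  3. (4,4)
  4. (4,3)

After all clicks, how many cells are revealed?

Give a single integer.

Click 1 (3,3) count=1: revealed 1 new [(3,3)] -> total=1
Click 2 (3,2) count=1: revealed 1 new [(3,2)] -> total=2
Click 3 (4,4) count=0: revealed 11 new [(2,0) (2,1) (2,2) (3,0) (3,1) (3,4) (4,0) (4,1) (4,2) (4,3) (4,4)] -> total=13
Click 4 (4,3) count=0: revealed 0 new [(none)] -> total=13

Answer: 13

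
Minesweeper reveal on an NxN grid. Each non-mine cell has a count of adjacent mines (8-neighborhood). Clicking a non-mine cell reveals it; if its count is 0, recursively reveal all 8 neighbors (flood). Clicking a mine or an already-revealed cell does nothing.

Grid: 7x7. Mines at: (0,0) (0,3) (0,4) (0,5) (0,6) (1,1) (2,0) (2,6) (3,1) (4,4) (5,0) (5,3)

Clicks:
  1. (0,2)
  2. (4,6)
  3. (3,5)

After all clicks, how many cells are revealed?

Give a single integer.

Click 1 (0,2) count=2: revealed 1 new [(0,2)] -> total=1
Click 2 (4,6) count=0: revealed 10 new [(3,5) (3,6) (4,5) (4,6) (5,4) (5,5) (5,6) (6,4) (6,5) (6,6)] -> total=11
Click 3 (3,5) count=2: revealed 0 new [(none)] -> total=11

Answer: 11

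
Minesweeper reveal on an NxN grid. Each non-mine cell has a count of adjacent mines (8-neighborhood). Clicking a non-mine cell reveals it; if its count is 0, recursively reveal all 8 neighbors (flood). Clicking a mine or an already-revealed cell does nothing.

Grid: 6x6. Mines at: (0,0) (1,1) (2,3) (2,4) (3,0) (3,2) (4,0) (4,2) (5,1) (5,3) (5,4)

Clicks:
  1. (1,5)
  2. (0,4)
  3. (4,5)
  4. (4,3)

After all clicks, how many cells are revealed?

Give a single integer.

Click 1 (1,5) count=1: revealed 1 new [(1,5)] -> total=1
Click 2 (0,4) count=0: revealed 7 new [(0,2) (0,3) (0,4) (0,5) (1,2) (1,3) (1,4)] -> total=8
Click 3 (4,5) count=1: revealed 1 new [(4,5)] -> total=9
Click 4 (4,3) count=4: revealed 1 new [(4,3)] -> total=10

Answer: 10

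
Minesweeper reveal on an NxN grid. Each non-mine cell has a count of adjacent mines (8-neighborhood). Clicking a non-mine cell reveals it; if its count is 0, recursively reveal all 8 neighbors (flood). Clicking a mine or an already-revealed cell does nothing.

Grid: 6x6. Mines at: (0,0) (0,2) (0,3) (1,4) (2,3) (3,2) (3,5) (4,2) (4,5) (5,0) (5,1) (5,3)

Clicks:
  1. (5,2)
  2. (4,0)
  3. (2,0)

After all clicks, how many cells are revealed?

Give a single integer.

Answer: 9

Derivation:
Click 1 (5,2) count=3: revealed 1 new [(5,2)] -> total=1
Click 2 (4,0) count=2: revealed 1 new [(4,0)] -> total=2
Click 3 (2,0) count=0: revealed 7 new [(1,0) (1,1) (2,0) (2,1) (3,0) (3,1) (4,1)] -> total=9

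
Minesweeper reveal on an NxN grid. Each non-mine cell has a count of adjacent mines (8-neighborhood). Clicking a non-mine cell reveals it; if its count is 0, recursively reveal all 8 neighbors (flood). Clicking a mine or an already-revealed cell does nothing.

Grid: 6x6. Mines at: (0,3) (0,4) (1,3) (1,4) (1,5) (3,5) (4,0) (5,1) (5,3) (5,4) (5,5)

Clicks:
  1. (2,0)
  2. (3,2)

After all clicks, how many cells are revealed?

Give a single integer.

Click 1 (2,0) count=0: revealed 20 new [(0,0) (0,1) (0,2) (1,0) (1,1) (1,2) (2,0) (2,1) (2,2) (2,3) (2,4) (3,0) (3,1) (3,2) (3,3) (3,4) (4,1) (4,2) (4,3) (4,4)] -> total=20
Click 2 (3,2) count=0: revealed 0 new [(none)] -> total=20

Answer: 20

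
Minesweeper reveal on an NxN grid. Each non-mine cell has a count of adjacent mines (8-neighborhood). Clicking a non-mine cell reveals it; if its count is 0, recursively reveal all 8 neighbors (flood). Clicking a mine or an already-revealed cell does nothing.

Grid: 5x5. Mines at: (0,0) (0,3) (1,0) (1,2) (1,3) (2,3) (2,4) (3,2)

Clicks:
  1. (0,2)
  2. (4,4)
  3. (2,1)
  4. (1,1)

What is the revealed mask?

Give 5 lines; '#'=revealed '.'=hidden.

Click 1 (0,2) count=3: revealed 1 new [(0,2)] -> total=1
Click 2 (4,4) count=0: revealed 4 new [(3,3) (3,4) (4,3) (4,4)] -> total=5
Click 3 (2,1) count=3: revealed 1 new [(2,1)] -> total=6
Click 4 (1,1) count=3: revealed 1 new [(1,1)] -> total=7

Answer: ..#..
.#...
.#...
...##
...##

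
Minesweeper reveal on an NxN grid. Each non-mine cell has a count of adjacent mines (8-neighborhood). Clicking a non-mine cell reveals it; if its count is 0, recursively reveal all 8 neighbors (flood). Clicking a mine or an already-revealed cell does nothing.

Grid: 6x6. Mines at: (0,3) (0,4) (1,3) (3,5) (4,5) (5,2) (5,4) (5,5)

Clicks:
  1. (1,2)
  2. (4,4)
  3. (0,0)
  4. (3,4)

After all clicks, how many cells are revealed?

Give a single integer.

Click 1 (1,2) count=2: revealed 1 new [(1,2)] -> total=1
Click 2 (4,4) count=4: revealed 1 new [(4,4)] -> total=2
Click 3 (0,0) count=0: revealed 21 new [(0,0) (0,1) (0,2) (1,0) (1,1) (2,0) (2,1) (2,2) (2,3) (2,4) (3,0) (3,1) (3,2) (3,3) (3,4) (4,0) (4,1) (4,2) (4,3) (5,0) (5,1)] -> total=23
Click 4 (3,4) count=2: revealed 0 new [(none)] -> total=23

Answer: 23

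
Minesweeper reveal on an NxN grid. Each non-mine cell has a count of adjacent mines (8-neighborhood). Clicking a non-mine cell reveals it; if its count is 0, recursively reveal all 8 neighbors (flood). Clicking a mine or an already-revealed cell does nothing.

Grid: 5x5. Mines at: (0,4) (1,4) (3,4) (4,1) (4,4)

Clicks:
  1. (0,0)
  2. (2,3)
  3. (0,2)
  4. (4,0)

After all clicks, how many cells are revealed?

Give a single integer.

Click 1 (0,0) count=0: revealed 16 new [(0,0) (0,1) (0,2) (0,3) (1,0) (1,1) (1,2) (1,3) (2,0) (2,1) (2,2) (2,3) (3,0) (3,1) (3,2) (3,3)] -> total=16
Click 2 (2,3) count=2: revealed 0 new [(none)] -> total=16
Click 3 (0,2) count=0: revealed 0 new [(none)] -> total=16
Click 4 (4,0) count=1: revealed 1 new [(4,0)] -> total=17

Answer: 17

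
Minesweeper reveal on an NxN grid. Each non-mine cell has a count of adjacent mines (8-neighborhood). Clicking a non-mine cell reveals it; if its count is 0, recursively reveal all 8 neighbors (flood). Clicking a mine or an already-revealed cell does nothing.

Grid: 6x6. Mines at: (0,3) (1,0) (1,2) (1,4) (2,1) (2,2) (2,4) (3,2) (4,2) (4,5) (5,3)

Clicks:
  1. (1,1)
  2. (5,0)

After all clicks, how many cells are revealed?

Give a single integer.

Click 1 (1,1) count=4: revealed 1 new [(1,1)] -> total=1
Click 2 (5,0) count=0: revealed 6 new [(3,0) (3,1) (4,0) (4,1) (5,0) (5,1)] -> total=7

Answer: 7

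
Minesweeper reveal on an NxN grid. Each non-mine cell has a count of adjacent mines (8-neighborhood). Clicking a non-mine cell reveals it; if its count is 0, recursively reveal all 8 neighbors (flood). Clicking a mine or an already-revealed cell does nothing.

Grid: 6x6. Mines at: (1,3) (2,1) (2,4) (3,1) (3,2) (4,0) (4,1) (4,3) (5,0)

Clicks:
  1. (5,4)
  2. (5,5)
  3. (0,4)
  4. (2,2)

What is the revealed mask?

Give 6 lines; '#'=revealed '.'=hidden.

Answer: ....#.
......
..#...
....##
....##
....##

Derivation:
Click 1 (5,4) count=1: revealed 1 new [(5,4)] -> total=1
Click 2 (5,5) count=0: revealed 5 new [(3,4) (3,5) (4,4) (4,5) (5,5)] -> total=6
Click 3 (0,4) count=1: revealed 1 new [(0,4)] -> total=7
Click 4 (2,2) count=4: revealed 1 new [(2,2)] -> total=8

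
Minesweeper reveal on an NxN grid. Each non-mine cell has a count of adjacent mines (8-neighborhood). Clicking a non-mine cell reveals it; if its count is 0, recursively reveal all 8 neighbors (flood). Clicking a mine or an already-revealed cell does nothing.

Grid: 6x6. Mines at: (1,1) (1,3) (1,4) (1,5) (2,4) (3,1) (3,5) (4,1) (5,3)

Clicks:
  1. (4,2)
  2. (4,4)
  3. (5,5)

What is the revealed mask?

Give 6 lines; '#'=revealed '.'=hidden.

Click 1 (4,2) count=3: revealed 1 new [(4,2)] -> total=1
Click 2 (4,4) count=2: revealed 1 new [(4,4)] -> total=2
Click 3 (5,5) count=0: revealed 3 new [(4,5) (5,4) (5,5)] -> total=5

Answer: ......
......
......
......
..#.##
....##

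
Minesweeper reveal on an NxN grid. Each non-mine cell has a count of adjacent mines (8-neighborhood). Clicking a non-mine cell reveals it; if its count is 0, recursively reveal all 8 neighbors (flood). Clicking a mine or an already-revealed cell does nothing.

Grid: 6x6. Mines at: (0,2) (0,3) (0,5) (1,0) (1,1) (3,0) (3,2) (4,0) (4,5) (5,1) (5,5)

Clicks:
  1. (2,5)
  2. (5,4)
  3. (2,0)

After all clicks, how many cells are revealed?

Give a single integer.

Click 1 (2,5) count=0: revealed 9 new [(1,3) (1,4) (1,5) (2,3) (2,4) (2,5) (3,3) (3,4) (3,5)] -> total=9
Click 2 (5,4) count=2: revealed 1 new [(5,4)] -> total=10
Click 3 (2,0) count=3: revealed 1 new [(2,0)] -> total=11

Answer: 11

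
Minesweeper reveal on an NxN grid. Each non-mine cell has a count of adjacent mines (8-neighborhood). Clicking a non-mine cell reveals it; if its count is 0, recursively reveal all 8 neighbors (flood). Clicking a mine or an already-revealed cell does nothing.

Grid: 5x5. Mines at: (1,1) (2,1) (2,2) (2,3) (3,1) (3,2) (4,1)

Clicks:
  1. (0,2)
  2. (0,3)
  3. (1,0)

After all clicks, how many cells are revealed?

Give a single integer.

Answer: 7

Derivation:
Click 1 (0,2) count=1: revealed 1 new [(0,2)] -> total=1
Click 2 (0,3) count=0: revealed 5 new [(0,3) (0,4) (1,2) (1,3) (1,4)] -> total=6
Click 3 (1,0) count=2: revealed 1 new [(1,0)] -> total=7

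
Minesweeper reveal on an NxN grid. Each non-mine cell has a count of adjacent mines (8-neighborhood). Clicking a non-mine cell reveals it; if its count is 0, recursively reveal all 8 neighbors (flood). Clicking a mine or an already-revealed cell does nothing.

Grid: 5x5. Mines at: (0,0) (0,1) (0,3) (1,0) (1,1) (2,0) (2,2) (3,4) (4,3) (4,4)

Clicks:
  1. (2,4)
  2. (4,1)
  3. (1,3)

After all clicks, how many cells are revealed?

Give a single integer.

Answer: 8

Derivation:
Click 1 (2,4) count=1: revealed 1 new [(2,4)] -> total=1
Click 2 (4,1) count=0: revealed 6 new [(3,0) (3,1) (3,2) (4,0) (4,1) (4,2)] -> total=7
Click 3 (1,3) count=2: revealed 1 new [(1,3)] -> total=8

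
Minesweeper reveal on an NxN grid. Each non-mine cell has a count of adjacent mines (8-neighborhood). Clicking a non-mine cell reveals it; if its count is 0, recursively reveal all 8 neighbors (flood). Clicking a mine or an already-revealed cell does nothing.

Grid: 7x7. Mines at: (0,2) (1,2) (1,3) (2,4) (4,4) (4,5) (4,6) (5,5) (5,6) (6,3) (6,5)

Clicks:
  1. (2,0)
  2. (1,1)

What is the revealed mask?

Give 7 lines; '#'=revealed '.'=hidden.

Answer: ##.....
##.....
####...
####...
####...
####...
###....

Derivation:
Click 1 (2,0) count=0: revealed 23 new [(0,0) (0,1) (1,0) (1,1) (2,0) (2,1) (2,2) (2,3) (3,0) (3,1) (3,2) (3,3) (4,0) (4,1) (4,2) (4,3) (5,0) (5,1) (5,2) (5,3) (6,0) (6,1) (6,2)] -> total=23
Click 2 (1,1) count=2: revealed 0 new [(none)] -> total=23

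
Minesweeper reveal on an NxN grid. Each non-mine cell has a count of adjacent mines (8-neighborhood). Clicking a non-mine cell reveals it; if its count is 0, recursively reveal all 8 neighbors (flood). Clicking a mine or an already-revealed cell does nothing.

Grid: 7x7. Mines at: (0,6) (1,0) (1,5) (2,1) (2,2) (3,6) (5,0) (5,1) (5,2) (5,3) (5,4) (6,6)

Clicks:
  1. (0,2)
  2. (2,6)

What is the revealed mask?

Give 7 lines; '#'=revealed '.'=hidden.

Click 1 (0,2) count=0: revealed 8 new [(0,1) (0,2) (0,3) (0,4) (1,1) (1,2) (1,3) (1,4)] -> total=8
Click 2 (2,6) count=2: revealed 1 new [(2,6)] -> total=9

Answer: .####..
.####..
......#
.......
.......
.......
.......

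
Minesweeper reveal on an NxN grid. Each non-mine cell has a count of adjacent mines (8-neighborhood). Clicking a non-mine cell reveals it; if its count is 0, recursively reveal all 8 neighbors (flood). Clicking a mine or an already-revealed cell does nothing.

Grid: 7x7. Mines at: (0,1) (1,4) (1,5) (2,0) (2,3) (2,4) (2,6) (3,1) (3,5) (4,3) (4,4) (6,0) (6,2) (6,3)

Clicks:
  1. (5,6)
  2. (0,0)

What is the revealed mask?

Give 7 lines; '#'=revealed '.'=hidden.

Click 1 (5,6) count=0: revealed 8 new [(4,5) (4,6) (5,4) (5,5) (5,6) (6,4) (6,5) (6,6)] -> total=8
Click 2 (0,0) count=1: revealed 1 new [(0,0)] -> total=9

Answer: #......
.......
.......
.......
.....##
....###
....###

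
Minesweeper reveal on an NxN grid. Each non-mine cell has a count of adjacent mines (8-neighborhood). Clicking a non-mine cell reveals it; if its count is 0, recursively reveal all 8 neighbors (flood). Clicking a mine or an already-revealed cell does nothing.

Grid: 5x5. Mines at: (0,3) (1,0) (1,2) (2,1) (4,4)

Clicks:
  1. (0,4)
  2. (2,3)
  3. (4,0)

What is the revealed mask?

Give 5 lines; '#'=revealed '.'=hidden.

Answer: ....#
.....
...#.
####.
####.

Derivation:
Click 1 (0,4) count=1: revealed 1 new [(0,4)] -> total=1
Click 2 (2,3) count=1: revealed 1 new [(2,3)] -> total=2
Click 3 (4,0) count=0: revealed 8 new [(3,0) (3,1) (3,2) (3,3) (4,0) (4,1) (4,2) (4,3)] -> total=10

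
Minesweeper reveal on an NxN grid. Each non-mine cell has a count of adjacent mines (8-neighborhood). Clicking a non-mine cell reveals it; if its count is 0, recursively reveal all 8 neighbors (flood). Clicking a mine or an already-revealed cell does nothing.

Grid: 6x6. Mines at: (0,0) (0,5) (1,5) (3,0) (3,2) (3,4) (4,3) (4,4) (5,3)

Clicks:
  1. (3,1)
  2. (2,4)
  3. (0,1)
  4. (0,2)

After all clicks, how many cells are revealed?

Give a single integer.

Click 1 (3,1) count=2: revealed 1 new [(3,1)] -> total=1
Click 2 (2,4) count=2: revealed 1 new [(2,4)] -> total=2
Click 3 (0,1) count=1: revealed 1 new [(0,1)] -> total=3
Click 4 (0,2) count=0: revealed 10 new [(0,2) (0,3) (0,4) (1,1) (1,2) (1,3) (1,4) (2,1) (2,2) (2,3)] -> total=13

Answer: 13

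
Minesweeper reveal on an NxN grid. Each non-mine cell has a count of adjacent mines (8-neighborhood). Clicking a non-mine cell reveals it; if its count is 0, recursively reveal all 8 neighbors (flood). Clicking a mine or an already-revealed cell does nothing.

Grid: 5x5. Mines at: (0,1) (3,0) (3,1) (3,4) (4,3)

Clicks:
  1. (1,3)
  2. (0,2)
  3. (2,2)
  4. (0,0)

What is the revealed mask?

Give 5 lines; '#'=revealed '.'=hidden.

Answer: #.###
..###
..###
.....
.....

Derivation:
Click 1 (1,3) count=0: revealed 9 new [(0,2) (0,3) (0,4) (1,2) (1,3) (1,4) (2,2) (2,3) (2,4)] -> total=9
Click 2 (0,2) count=1: revealed 0 new [(none)] -> total=9
Click 3 (2,2) count=1: revealed 0 new [(none)] -> total=9
Click 4 (0,0) count=1: revealed 1 new [(0,0)] -> total=10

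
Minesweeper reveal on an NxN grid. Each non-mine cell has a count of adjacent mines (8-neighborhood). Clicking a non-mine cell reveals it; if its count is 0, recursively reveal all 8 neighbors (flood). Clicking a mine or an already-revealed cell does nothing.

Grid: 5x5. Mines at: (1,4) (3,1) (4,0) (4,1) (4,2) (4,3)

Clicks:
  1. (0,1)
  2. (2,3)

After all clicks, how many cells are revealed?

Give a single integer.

Answer: 12

Derivation:
Click 1 (0,1) count=0: revealed 12 new [(0,0) (0,1) (0,2) (0,3) (1,0) (1,1) (1,2) (1,3) (2,0) (2,1) (2,2) (2,3)] -> total=12
Click 2 (2,3) count=1: revealed 0 new [(none)] -> total=12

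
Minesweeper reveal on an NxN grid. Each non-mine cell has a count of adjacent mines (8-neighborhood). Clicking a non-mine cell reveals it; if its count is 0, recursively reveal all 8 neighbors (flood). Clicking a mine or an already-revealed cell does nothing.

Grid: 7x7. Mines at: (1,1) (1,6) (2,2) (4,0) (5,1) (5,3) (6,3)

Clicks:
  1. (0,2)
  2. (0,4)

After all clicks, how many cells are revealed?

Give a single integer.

Answer: 26

Derivation:
Click 1 (0,2) count=1: revealed 1 new [(0,2)] -> total=1
Click 2 (0,4) count=0: revealed 25 new [(0,3) (0,4) (0,5) (1,2) (1,3) (1,4) (1,5) (2,3) (2,4) (2,5) (2,6) (3,3) (3,4) (3,5) (3,6) (4,3) (4,4) (4,5) (4,6) (5,4) (5,5) (5,6) (6,4) (6,5) (6,6)] -> total=26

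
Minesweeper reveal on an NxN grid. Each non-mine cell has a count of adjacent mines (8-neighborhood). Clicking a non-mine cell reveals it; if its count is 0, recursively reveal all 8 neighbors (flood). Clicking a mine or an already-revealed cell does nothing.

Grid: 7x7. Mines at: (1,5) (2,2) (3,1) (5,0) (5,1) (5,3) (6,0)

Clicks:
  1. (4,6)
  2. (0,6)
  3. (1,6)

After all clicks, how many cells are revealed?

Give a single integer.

Click 1 (4,6) count=0: revealed 18 new [(2,3) (2,4) (2,5) (2,6) (3,3) (3,4) (3,5) (3,6) (4,3) (4,4) (4,5) (4,6) (5,4) (5,5) (5,6) (6,4) (6,5) (6,6)] -> total=18
Click 2 (0,6) count=1: revealed 1 new [(0,6)] -> total=19
Click 3 (1,6) count=1: revealed 1 new [(1,6)] -> total=20

Answer: 20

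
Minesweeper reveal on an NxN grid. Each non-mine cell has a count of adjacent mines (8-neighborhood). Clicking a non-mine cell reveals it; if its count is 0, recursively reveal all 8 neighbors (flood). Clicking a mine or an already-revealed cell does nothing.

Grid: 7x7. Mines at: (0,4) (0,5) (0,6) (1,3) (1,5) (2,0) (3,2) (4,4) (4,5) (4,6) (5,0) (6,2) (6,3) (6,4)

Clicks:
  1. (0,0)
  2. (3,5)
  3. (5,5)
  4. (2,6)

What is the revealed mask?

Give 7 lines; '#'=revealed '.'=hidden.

Answer: ###....
###....
......#
.....#.
.......
.....#.
.......

Derivation:
Click 1 (0,0) count=0: revealed 6 new [(0,0) (0,1) (0,2) (1,0) (1,1) (1,2)] -> total=6
Click 2 (3,5) count=3: revealed 1 new [(3,5)] -> total=7
Click 3 (5,5) count=4: revealed 1 new [(5,5)] -> total=8
Click 4 (2,6) count=1: revealed 1 new [(2,6)] -> total=9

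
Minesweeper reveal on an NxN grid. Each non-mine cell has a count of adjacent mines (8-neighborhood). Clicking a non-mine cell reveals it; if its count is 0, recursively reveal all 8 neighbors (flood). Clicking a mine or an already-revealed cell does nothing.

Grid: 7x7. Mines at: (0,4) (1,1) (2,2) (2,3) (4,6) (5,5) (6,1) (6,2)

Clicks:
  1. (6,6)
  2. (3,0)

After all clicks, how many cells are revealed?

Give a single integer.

Click 1 (6,6) count=1: revealed 1 new [(6,6)] -> total=1
Click 2 (3,0) count=0: revealed 17 new [(2,0) (2,1) (3,0) (3,1) (3,2) (3,3) (3,4) (4,0) (4,1) (4,2) (4,3) (4,4) (5,0) (5,1) (5,2) (5,3) (5,4)] -> total=18

Answer: 18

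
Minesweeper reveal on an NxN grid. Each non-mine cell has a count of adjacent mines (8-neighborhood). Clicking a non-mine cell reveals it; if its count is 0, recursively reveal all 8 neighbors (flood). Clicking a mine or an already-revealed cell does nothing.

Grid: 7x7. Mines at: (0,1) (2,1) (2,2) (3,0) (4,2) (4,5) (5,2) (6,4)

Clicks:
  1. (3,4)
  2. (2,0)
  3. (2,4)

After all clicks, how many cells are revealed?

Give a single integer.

Click 1 (3,4) count=1: revealed 1 new [(3,4)] -> total=1
Click 2 (2,0) count=2: revealed 1 new [(2,0)] -> total=2
Click 3 (2,4) count=0: revealed 17 new [(0,2) (0,3) (0,4) (0,5) (0,6) (1,2) (1,3) (1,4) (1,5) (1,6) (2,3) (2,4) (2,5) (2,6) (3,3) (3,5) (3,6)] -> total=19

Answer: 19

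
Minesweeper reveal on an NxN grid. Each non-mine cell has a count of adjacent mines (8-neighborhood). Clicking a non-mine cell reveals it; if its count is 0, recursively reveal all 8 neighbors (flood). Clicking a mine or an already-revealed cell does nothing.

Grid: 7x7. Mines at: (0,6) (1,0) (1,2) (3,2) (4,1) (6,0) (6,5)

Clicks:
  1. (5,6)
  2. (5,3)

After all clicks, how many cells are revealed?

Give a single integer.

Click 1 (5,6) count=1: revealed 1 new [(5,6)] -> total=1
Click 2 (5,3) count=0: revealed 29 new [(0,3) (0,4) (0,5) (1,3) (1,4) (1,5) (1,6) (2,3) (2,4) (2,5) (2,6) (3,3) (3,4) (3,5) (3,6) (4,2) (4,3) (4,4) (4,5) (4,6) (5,1) (5,2) (5,3) (5,4) (5,5) (6,1) (6,2) (6,3) (6,4)] -> total=30

Answer: 30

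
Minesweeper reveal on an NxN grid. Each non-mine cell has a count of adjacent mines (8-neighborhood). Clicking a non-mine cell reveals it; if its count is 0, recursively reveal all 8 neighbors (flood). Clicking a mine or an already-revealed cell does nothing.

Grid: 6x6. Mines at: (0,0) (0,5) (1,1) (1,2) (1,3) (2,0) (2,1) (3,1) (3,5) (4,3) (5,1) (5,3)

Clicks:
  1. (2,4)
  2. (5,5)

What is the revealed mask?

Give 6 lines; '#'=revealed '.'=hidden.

Click 1 (2,4) count=2: revealed 1 new [(2,4)] -> total=1
Click 2 (5,5) count=0: revealed 4 new [(4,4) (4,5) (5,4) (5,5)] -> total=5

Answer: ......
......
....#.
......
....##
....##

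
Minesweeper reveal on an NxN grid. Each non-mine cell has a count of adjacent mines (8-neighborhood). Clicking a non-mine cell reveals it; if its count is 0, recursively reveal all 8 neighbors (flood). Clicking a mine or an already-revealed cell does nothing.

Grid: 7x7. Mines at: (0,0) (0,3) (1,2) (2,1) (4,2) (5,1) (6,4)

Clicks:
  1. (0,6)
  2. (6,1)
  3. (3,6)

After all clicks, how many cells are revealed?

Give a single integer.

Answer: 26

Derivation:
Click 1 (0,6) count=0: revealed 25 new [(0,4) (0,5) (0,6) (1,3) (1,4) (1,5) (1,6) (2,3) (2,4) (2,5) (2,6) (3,3) (3,4) (3,5) (3,6) (4,3) (4,4) (4,5) (4,6) (5,3) (5,4) (5,5) (5,6) (6,5) (6,6)] -> total=25
Click 2 (6,1) count=1: revealed 1 new [(6,1)] -> total=26
Click 3 (3,6) count=0: revealed 0 new [(none)] -> total=26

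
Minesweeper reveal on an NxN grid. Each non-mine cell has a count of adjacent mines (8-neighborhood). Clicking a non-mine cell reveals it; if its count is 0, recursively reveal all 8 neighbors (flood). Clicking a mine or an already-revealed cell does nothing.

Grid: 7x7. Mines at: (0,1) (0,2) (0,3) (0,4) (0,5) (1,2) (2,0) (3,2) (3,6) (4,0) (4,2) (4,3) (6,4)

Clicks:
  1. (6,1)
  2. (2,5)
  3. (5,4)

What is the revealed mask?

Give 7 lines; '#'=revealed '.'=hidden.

Click 1 (6,1) count=0: revealed 8 new [(5,0) (5,1) (5,2) (5,3) (6,0) (6,1) (6,2) (6,3)] -> total=8
Click 2 (2,5) count=1: revealed 1 new [(2,5)] -> total=9
Click 3 (5,4) count=2: revealed 1 new [(5,4)] -> total=10

Answer: .......
.......
.....#.
.......
.......
#####..
####...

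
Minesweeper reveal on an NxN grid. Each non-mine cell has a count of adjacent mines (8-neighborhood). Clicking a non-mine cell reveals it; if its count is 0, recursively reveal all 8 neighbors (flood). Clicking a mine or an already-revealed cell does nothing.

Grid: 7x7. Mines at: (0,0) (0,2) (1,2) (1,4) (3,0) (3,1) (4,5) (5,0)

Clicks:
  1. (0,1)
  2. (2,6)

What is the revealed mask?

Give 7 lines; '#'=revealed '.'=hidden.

Click 1 (0,1) count=3: revealed 1 new [(0,1)] -> total=1
Click 2 (2,6) count=0: revealed 8 new [(0,5) (0,6) (1,5) (1,6) (2,5) (2,6) (3,5) (3,6)] -> total=9

Answer: .#...##
.....##
.....##
.....##
.......
.......
.......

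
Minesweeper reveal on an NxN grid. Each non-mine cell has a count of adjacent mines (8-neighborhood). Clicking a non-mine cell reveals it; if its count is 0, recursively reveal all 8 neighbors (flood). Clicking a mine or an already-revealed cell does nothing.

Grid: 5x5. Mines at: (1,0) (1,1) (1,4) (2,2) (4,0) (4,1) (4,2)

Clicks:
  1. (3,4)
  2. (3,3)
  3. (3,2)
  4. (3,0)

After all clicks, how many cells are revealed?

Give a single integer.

Answer: 8

Derivation:
Click 1 (3,4) count=0: revealed 6 new [(2,3) (2,4) (3,3) (3,4) (4,3) (4,4)] -> total=6
Click 2 (3,3) count=2: revealed 0 new [(none)] -> total=6
Click 3 (3,2) count=3: revealed 1 new [(3,2)] -> total=7
Click 4 (3,0) count=2: revealed 1 new [(3,0)] -> total=8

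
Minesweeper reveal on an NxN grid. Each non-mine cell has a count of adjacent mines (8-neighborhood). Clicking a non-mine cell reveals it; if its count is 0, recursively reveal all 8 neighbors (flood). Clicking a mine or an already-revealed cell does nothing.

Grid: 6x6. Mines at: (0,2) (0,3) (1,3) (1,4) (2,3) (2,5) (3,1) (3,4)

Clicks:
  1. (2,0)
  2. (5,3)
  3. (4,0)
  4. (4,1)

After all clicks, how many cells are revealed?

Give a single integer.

Click 1 (2,0) count=1: revealed 1 new [(2,0)] -> total=1
Click 2 (5,3) count=0: revealed 12 new [(4,0) (4,1) (4,2) (4,3) (4,4) (4,5) (5,0) (5,1) (5,2) (5,3) (5,4) (5,5)] -> total=13
Click 3 (4,0) count=1: revealed 0 new [(none)] -> total=13
Click 4 (4,1) count=1: revealed 0 new [(none)] -> total=13

Answer: 13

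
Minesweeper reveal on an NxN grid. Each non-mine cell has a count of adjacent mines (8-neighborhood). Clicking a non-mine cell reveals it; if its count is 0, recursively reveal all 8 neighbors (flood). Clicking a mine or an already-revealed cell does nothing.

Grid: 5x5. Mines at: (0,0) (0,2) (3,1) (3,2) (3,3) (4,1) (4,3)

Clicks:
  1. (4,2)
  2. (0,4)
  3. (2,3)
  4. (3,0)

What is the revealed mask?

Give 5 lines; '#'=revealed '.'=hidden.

Answer: ...##
...##
...##
#....
..#..

Derivation:
Click 1 (4,2) count=5: revealed 1 new [(4,2)] -> total=1
Click 2 (0,4) count=0: revealed 6 new [(0,3) (0,4) (1,3) (1,4) (2,3) (2,4)] -> total=7
Click 3 (2,3) count=2: revealed 0 new [(none)] -> total=7
Click 4 (3,0) count=2: revealed 1 new [(3,0)] -> total=8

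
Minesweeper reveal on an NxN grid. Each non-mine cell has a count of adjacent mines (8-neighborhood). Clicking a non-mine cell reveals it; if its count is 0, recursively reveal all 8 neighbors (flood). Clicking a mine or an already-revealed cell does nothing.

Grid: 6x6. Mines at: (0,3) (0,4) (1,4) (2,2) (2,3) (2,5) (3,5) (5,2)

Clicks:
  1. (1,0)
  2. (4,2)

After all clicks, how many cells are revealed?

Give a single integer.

Click 1 (1,0) count=0: revealed 14 new [(0,0) (0,1) (0,2) (1,0) (1,1) (1,2) (2,0) (2,1) (3,0) (3,1) (4,0) (4,1) (5,0) (5,1)] -> total=14
Click 2 (4,2) count=1: revealed 1 new [(4,2)] -> total=15

Answer: 15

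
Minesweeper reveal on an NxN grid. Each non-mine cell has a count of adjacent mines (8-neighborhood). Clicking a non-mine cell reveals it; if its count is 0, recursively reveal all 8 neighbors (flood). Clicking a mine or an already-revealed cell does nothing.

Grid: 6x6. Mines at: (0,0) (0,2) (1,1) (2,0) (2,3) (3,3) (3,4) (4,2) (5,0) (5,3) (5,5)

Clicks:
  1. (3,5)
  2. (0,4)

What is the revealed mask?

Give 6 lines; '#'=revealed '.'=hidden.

Answer: ...###
...###
....##
.....#
......
......

Derivation:
Click 1 (3,5) count=1: revealed 1 new [(3,5)] -> total=1
Click 2 (0,4) count=0: revealed 8 new [(0,3) (0,4) (0,5) (1,3) (1,4) (1,5) (2,4) (2,5)] -> total=9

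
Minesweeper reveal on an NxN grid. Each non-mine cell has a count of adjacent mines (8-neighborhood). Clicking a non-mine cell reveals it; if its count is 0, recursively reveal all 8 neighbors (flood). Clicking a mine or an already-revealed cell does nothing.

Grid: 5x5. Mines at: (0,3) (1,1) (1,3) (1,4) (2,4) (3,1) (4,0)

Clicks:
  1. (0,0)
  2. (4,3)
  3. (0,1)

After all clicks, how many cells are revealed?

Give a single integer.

Click 1 (0,0) count=1: revealed 1 new [(0,0)] -> total=1
Click 2 (4,3) count=0: revealed 6 new [(3,2) (3,3) (3,4) (4,2) (4,3) (4,4)] -> total=7
Click 3 (0,1) count=1: revealed 1 new [(0,1)] -> total=8

Answer: 8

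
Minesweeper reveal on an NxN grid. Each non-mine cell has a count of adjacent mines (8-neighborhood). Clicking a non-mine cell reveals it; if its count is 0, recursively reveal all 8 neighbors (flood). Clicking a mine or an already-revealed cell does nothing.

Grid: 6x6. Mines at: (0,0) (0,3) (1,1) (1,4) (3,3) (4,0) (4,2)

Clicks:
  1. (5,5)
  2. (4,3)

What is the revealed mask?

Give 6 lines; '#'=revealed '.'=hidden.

Click 1 (5,5) count=0: revealed 10 new [(2,4) (2,5) (3,4) (3,5) (4,3) (4,4) (4,5) (5,3) (5,4) (5,5)] -> total=10
Click 2 (4,3) count=2: revealed 0 new [(none)] -> total=10

Answer: ......
......
....##
....##
...###
...###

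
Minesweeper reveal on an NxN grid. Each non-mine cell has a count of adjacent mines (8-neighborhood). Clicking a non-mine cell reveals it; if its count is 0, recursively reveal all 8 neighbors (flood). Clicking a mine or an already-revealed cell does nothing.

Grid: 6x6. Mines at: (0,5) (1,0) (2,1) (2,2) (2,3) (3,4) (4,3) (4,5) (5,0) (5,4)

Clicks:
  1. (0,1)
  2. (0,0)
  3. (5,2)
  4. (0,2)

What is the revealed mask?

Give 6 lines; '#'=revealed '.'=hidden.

Answer: #####.
.####.
......
......
......
..#...

Derivation:
Click 1 (0,1) count=1: revealed 1 new [(0,1)] -> total=1
Click 2 (0,0) count=1: revealed 1 new [(0,0)] -> total=2
Click 3 (5,2) count=1: revealed 1 new [(5,2)] -> total=3
Click 4 (0,2) count=0: revealed 7 new [(0,2) (0,3) (0,4) (1,1) (1,2) (1,3) (1,4)] -> total=10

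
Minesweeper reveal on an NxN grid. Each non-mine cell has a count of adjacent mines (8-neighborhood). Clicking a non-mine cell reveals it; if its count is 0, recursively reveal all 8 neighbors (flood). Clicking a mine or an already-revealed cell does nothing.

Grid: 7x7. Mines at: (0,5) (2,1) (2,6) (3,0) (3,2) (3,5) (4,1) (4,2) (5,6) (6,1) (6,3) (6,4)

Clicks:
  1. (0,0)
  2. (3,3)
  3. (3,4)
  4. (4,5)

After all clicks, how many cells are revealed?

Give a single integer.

Click 1 (0,0) count=0: revealed 13 new [(0,0) (0,1) (0,2) (0,3) (0,4) (1,0) (1,1) (1,2) (1,3) (1,4) (2,2) (2,3) (2,4)] -> total=13
Click 2 (3,3) count=2: revealed 1 new [(3,3)] -> total=14
Click 3 (3,4) count=1: revealed 1 new [(3,4)] -> total=15
Click 4 (4,5) count=2: revealed 1 new [(4,5)] -> total=16

Answer: 16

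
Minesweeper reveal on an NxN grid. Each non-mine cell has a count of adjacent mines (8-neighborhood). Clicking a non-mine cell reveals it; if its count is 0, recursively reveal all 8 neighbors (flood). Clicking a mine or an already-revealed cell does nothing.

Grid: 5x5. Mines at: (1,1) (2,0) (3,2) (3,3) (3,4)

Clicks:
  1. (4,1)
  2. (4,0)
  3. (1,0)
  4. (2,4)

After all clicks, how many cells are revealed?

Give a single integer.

Click 1 (4,1) count=1: revealed 1 new [(4,1)] -> total=1
Click 2 (4,0) count=0: revealed 3 new [(3,0) (3,1) (4,0)] -> total=4
Click 3 (1,0) count=2: revealed 1 new [(1,0)] -> total=5
Click 4 (2,4) count=2: revealed 1 new [(2,4)] -> total=6

Answer: 6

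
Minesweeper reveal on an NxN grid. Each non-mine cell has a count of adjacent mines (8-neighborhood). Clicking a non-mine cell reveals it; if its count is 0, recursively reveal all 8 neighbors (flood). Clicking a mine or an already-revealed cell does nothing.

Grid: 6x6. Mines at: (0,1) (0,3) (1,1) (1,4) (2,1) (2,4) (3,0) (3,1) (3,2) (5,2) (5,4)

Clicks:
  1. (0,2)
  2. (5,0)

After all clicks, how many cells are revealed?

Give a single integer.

Click 1 (0,2) count=3: revealed 1 new [(0,2)] -> total=1
Click 2 (5,0) count=0: revealed 4 new [(4,0) (4,1) (5,0) (5,1)] -> total=5

Answer: 5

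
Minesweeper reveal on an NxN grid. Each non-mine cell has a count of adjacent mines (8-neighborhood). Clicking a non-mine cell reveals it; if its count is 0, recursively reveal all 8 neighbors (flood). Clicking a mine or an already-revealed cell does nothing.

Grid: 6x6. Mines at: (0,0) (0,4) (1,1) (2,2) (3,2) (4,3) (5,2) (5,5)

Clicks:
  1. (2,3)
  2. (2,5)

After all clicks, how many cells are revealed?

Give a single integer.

Answer: 11

Derivation:
Click 1 (2,3) count=2: revealed 1 new [(2,3)] -> total=1
Click 2 (2,5) count=0: revealed 10 new [(1,3) (1,4) (1,5) (2,4) (2,5) (3,3) (3,4) (3,5) (4,4) (4,5)] -> total=11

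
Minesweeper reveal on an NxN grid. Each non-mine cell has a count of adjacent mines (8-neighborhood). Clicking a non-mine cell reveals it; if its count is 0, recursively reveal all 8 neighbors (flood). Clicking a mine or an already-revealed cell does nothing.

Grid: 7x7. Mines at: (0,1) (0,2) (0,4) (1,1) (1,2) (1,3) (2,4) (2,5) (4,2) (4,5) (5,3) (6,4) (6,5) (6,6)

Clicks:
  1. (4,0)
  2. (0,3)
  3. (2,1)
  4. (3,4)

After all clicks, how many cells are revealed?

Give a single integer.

Click 1 (4,0) count=0: revealed 12 new [(2,0) (2,1) (3,0) (3,1) (4,0) (4,1) (5,0) (5,1) (5,2) (6,0) (6,1) (6,2)] -> total=12
Click 2 (0,3) count=4: revealed 1 new [(0,3)] -> total=13
Click 3 (2,1) count=2: revealed 0 new [(none)] -> total=13
Click 4 (3,4) count=3: revealed 1 new [(3,4)] -> total=14

Answer: 14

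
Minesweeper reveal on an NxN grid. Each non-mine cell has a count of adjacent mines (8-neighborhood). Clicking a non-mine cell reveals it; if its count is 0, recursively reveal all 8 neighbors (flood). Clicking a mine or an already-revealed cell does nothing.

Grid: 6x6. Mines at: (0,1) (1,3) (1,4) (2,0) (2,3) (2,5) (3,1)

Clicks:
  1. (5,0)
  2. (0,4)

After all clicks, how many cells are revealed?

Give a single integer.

Answer: 17

Derivation:
Click 1 (5,0) count=0: revealed 16 new [(3,2) (3,3) (3,4) (3,5) (4,0) (4,1) (4,2) (4,3) (4,4) (4,5) (5,0) (5,1) (5,2) (5,3) (5,4) (5,5)] -> total=16
Click 2 (0,4) count=2: revealed 1 new [(0,4)] -> total=17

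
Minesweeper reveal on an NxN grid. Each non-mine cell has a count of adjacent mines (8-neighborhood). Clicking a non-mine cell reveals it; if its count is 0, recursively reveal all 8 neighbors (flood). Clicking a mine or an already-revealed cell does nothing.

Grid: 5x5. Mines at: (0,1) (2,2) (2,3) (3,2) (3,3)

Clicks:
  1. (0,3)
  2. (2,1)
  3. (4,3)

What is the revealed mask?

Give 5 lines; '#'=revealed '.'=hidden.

Answer: ..###
..###
.#...
.....
...#.

Derivation:
Click 1 (0,3) count=0: revealed 6 new [(0,2) (0,3) (0,4) (1,2) (1,3) (1,4)] -> total=6
Click 2 (2,1) count=2: revealed 1 new [(2,1)] -> total=7
Click 3 (4,3) count=2: revealed 1 new [(4,3)] -> total=8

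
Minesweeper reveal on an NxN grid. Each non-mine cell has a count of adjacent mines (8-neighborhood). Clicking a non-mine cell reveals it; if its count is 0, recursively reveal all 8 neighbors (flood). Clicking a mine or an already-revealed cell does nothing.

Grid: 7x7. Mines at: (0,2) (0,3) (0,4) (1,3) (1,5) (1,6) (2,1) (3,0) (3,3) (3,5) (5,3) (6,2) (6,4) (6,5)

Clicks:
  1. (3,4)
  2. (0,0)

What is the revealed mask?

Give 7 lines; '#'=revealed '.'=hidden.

Answer: ##.....
##.....
.......
....#..
.......
.......
.......

Derivation:
Click 1 (3,4) count=2: revealed 1 new [(3,4)] -> total=1
Click 2 (0,0) count=0: revealed 4 new [(0,0) (0,1) (1,0) (1,1)] -> total=5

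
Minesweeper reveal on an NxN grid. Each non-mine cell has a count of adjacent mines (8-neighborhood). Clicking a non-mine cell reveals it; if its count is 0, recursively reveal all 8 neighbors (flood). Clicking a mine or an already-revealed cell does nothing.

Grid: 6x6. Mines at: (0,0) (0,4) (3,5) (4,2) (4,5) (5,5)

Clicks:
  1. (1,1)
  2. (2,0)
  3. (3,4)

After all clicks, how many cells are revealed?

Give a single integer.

Click 1 (1,1) count=1: revealed 1 new [(1,1)] -> total=1
Click 2 (2,0) count=0: revealed 21 new [(0,1) (0,2) (0,3) (1,0) (1,2) (1,3) (1,4) (2,0) (2,1) (2,2) (2,3) (2,4) (3,0) (3,1) (3,2) (3,3) (3,4) (4,0) (4,1) (5,0) (5,1)] -> total=22
Click 3 (3,4) count=2: revealed 0 new [(none)] -> total=22

Answer: 22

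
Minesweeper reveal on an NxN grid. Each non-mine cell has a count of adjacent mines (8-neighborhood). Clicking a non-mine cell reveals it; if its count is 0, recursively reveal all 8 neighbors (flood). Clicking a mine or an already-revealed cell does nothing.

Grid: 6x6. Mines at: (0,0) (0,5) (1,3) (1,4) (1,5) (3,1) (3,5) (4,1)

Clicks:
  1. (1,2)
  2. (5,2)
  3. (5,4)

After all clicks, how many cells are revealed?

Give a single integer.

Click 1 (1,2) count=1: revealed 1 new [(1,2)] -> total=1
Click 2 (5,2) count=1: revealed 1 new [(5,2)] -> total=2
Click 3 (5,4) count=0: revealed 13 new [(2,2) (2,3) (2,4) (3,2) (3,3) (3,4) (4,2) (4,3) (4,4) (4,5) (5,3) (5,4) (5,5)] -> total=15

Answer: 15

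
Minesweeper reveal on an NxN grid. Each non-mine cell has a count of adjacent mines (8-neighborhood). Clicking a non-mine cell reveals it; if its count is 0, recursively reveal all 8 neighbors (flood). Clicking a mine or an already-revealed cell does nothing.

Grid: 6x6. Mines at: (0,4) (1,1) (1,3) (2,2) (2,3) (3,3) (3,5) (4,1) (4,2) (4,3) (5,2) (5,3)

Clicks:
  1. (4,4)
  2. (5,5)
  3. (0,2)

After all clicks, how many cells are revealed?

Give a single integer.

Click 1 (4,4) count=4: revealed 1 new [(4,4)] -> total=1
Click 2 (5,5) count=0: revealed 3 new [(4,5) (5,4) (5,5)] -> total=4
Click 3 (0,2) count=2: revealed 1 new [(0,2)] -> total=5

Answer: 5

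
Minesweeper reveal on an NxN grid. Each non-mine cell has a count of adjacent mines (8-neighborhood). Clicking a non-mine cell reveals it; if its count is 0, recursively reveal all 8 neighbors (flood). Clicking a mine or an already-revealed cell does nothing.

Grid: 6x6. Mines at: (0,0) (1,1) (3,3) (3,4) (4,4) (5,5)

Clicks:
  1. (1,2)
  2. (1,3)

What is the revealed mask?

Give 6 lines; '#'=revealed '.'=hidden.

Answer: ..####
..####
..####
......
......
......

Derivation:
Click 1 (1,2) count=1: revealed 1 new [(1,2)] -> total=1
Click 2 (1,3) count=0: revealed 11 new [(0,2) (0,3) (0,4) (0,5) (1,3) (1,4) (1,5) (2,2) (2,3) (2,4) (2,5)] -> total=12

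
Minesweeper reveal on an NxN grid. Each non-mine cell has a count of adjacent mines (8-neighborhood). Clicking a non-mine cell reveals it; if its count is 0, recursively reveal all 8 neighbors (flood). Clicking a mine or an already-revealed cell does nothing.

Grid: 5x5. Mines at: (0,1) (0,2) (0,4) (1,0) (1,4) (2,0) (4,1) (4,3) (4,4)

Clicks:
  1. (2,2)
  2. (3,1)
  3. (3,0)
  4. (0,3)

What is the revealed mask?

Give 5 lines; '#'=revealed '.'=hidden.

Click 1 (2,2) count=0: revealed 9 new [(1,1) (1,2) (1,3) (2,1) (2,2) (2,3) (3,1) (3,2) (3,3)] -> total=9
Click 2 (3,1) count=2: revealed 0 new [(none)] -> total=9
Click 3 (3,0) count=2: revealed 1 new [(3,0)] -> total=10
Click 4 (0,3) count=3: revealed 1 new [(0,3)] -> total=11

Answer: ...#.
.###.
.###.
####.
.....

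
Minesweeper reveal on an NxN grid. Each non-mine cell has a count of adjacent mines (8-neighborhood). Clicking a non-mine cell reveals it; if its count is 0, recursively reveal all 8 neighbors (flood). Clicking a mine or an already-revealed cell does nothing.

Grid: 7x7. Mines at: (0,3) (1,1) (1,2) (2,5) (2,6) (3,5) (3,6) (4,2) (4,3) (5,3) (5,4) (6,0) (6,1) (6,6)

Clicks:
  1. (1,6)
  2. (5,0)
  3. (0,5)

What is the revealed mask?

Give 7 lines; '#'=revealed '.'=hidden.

Answer: ....###
....###
.......
.......
.......
#......
.......

Derivation:
Click 1 (1,6) count=2: revealed 1 new [(1,6)] -> total=1
Click 2 (5,0) count=2: revealed 1 new [(5,0)] -> total=2
Click 3 (0,5) count=0: revealed 5 new [(0,4) (0,5) (0,6) (1,4) (1,5)] -> total=7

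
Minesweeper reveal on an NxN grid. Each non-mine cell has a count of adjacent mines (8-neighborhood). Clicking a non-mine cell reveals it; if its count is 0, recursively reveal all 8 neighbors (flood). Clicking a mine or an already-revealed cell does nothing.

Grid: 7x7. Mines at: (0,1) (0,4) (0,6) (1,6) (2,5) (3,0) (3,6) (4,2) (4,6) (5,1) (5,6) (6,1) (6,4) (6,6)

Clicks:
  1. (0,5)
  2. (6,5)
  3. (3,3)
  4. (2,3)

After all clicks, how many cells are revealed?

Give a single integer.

Click 1 (0,5) count=3: revealed 1 new [(0,5)] -> total=1
Click 2 (6,5) count=3: revealed 1 new [(6,5)] -> total=2
Click 3 (3,3) count=1: revealed 1 new [(3,3)] -> total=3
Click 4 (2,3) count=0: revealed 11 new [(1,1) (1,2) (1,3) (1,4) (2,1) (2,2) (2,3) (2,4) (3,1) (3,2) (3,4)] -> total=14

Answer: 14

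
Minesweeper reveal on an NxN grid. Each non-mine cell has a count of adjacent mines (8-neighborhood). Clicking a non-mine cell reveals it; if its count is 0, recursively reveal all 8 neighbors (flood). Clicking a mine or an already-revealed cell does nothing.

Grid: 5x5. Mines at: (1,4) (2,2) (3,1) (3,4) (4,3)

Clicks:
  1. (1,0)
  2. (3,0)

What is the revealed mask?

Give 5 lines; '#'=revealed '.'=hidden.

Answer: ####.
####.
##...
#....
.....

Derivation:
Click 1 (1,0) count=0: revealed 10 new [(0,0) (0,1) (0,2) (0,3) (1,0) (1,1) (1,2) (1,3) (2,0) (2,1)] -> total=10
Click 2 (3,0) count=1: revealed 1 new [(3,0)] -> total=11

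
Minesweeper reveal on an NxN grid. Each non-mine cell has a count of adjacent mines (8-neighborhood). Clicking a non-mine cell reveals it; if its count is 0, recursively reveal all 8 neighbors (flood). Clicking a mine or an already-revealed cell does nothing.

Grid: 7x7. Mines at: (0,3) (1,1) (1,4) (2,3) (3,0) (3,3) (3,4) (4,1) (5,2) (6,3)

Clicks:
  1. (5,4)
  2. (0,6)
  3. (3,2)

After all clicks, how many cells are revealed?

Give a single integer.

Answer: 18

Derivation:
Click 1 (5,4) count=1: revealed 1 new [(5,4)] -> total=1
Click 2 (0,6) count=0: revealed 16 new [(0,5) (0,6) (1,5) (1,6) (2,5) (2,6) (3,5) (3,6) (4,4) (4,5) (4,6) (5,5) (5,6) (6,4) (6,5) (6,6)] -> total=17
Click 3 (3,2) count=3: revealed 1 new [(3,2)] -> total=18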